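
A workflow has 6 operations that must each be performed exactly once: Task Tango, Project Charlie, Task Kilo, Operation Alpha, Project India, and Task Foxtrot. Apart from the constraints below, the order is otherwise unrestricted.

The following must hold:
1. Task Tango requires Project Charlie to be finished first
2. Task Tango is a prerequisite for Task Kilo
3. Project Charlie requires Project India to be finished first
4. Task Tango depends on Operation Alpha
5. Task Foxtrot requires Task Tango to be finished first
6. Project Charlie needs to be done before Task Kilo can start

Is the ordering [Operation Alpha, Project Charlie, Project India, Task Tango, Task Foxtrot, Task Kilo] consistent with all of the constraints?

The sequence places Project Charlie ahead of Project India.
That contradicts the constraint that Project India must precede Project Charlie.

No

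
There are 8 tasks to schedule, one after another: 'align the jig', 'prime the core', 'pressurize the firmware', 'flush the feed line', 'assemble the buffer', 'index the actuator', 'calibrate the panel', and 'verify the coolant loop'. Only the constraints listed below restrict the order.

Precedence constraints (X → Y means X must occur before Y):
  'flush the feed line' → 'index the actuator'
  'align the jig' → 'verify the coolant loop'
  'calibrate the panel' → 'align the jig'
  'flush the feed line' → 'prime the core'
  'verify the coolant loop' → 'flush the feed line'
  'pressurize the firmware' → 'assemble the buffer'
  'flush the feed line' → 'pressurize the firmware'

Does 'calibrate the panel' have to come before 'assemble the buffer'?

Yes

There is a constraint chain 'calibrate the panel' → 'align the jig' → 'verify the coolant loop' → 'flush the feed line' → 'pressurize the firmware' → 'assemble the buffer'.
Hence 'calibrate the panel' necessarily comes before 'assemble the buffer'.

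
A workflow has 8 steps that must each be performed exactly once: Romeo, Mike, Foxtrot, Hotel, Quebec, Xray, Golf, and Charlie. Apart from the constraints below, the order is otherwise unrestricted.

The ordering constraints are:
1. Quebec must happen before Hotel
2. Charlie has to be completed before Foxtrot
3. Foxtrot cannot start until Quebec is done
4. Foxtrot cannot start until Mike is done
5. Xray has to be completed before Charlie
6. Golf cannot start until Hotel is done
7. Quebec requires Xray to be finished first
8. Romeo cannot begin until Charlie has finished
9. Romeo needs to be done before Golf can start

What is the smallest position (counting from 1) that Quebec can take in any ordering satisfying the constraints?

2

Working backwards through the constraints from Quebec, its only required predecessor is Xray.
With 1 mandatory predecessor, the earliest Quebec can sit is position 1+1 = 2, and placing just that one first achieves it.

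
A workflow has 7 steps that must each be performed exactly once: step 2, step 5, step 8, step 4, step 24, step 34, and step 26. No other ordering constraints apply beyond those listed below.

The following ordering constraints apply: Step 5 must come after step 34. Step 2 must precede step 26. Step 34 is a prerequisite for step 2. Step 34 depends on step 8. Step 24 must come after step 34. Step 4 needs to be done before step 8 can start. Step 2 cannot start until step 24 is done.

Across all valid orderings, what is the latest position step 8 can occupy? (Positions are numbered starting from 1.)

2

Every step that must follow step 8 has to come after it. Tracing all chains starting from step 8, those steps are: step 2, step 5, step 24, step 34, step 26 — 5 in total.
So at least 5 steps follow step 8, putting step 8 no later than position 2. That position is achievable by scheduling everything else first.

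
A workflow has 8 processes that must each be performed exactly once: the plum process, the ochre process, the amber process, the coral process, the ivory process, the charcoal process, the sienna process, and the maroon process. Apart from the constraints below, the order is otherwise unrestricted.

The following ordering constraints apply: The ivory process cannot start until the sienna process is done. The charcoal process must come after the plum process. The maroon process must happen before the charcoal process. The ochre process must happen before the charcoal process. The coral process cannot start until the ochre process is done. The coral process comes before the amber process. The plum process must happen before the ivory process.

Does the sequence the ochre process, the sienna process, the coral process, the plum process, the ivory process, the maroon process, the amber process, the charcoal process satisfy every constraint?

Yes

Every stated constraint is respected: the ochre process sits at position 1, ahead of the charcoal process at position 8, and each of the other listed pairs likewise has the predecessor earlier in the sequence.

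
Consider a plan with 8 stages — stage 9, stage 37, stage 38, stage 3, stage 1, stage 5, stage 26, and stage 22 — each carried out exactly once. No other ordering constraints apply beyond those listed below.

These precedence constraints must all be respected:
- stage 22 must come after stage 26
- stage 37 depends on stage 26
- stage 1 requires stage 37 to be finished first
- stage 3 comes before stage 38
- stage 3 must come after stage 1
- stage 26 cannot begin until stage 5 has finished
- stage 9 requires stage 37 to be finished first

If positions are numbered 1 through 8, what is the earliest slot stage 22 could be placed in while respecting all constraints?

3

Every stage that must precede stage 22 has to come before it. Tracing all chains that end at stage 22, those stages are: stage 5, stage 26 — 2 in total.
So at minimum 2 stages come before stage 22, putting stage 22 no earlier than position 3. That position is achievable by scheduling exactly those predecessors first.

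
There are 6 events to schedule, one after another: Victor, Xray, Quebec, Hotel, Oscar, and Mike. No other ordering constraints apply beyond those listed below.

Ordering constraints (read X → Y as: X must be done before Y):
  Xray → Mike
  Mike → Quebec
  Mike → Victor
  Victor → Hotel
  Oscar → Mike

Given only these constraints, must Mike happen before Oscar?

In fact the dependencies run the other way: Oscar → Mike.
So Mike does not have to come before Oscar — it cannot.

No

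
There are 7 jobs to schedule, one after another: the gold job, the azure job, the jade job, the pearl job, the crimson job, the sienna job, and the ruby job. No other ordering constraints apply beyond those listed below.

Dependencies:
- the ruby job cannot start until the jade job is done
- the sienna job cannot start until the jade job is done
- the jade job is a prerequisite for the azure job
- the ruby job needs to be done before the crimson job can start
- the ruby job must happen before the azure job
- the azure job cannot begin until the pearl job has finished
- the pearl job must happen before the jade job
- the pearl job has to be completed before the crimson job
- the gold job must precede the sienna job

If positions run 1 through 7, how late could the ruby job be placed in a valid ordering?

5

The jobs that are forced after the ruby job, directly or by a chain of constraints, are the azure job, the crimson job. That's 2 jobs.
With 2 mandatory successors out of 7 jobs total, the latest slot for the ruby job is 7−2 = 5, and it's reachable by doing all non-successors before the ruby job.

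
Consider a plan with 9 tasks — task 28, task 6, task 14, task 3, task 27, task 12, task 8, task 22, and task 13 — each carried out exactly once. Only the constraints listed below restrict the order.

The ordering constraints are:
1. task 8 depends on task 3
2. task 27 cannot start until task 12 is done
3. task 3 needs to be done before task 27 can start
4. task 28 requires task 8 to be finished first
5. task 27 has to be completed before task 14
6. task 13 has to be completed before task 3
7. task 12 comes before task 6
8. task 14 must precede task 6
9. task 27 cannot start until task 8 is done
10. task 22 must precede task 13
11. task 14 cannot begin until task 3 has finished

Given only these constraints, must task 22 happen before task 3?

There is a constraint chain task 22 → task 13 → task 3.
Hence task 22 necessarily comes before task 3.

Yes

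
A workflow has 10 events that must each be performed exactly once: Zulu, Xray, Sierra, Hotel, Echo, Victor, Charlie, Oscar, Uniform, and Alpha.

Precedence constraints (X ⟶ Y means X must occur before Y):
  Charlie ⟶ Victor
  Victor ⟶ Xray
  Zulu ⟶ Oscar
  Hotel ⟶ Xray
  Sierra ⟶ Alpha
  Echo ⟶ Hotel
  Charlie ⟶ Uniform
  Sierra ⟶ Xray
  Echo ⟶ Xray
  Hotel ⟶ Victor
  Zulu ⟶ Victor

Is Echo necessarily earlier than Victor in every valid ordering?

Yes

There is a constraint chain Echo → Hotel → Victor.
So Echo must precede Victor in any valid ordering.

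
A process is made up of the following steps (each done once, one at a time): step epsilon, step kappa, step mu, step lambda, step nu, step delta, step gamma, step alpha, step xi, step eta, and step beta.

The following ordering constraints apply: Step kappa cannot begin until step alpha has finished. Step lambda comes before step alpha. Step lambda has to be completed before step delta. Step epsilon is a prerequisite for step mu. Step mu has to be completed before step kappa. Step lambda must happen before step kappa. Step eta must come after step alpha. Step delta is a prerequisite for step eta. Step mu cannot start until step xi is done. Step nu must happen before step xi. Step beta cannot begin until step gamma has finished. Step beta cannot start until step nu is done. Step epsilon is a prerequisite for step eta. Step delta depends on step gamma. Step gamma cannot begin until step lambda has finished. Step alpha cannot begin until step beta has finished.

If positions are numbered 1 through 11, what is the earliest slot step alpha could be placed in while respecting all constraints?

5

Every step that must precede step alpha has to come before it. Tracing all chains that end at step alpha, those steps are: step lambda, step nu, step gamma, step beta — 4 in total.
So at minimum 4 steps come before step alpha, putting step alpha no earlier than position 5. That position is achievable by scheduling exactly those predecessors first.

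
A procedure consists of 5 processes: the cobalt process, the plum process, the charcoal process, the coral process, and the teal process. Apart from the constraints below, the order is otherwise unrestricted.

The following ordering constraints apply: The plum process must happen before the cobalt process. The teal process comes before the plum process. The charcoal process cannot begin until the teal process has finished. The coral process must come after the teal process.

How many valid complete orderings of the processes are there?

Only the teal process has no prerequisites, so it must go first.
Counting all ways to extend the partial order to a total order gives 12.

12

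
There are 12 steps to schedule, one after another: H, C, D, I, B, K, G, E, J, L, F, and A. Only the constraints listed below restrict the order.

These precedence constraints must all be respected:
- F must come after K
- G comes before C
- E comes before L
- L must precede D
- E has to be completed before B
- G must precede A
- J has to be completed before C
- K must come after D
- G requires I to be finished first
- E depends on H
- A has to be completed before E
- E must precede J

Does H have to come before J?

Tracing the constraints gives a chain: H → E → J.
Hence H necessarily comes before J.

Yes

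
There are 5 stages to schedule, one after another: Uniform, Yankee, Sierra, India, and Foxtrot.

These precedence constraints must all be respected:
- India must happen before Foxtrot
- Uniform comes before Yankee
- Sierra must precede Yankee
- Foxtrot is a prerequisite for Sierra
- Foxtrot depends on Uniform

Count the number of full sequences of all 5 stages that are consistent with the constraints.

2

The stages with no prerequisites are Uniform, India; any of them can be placed first.
Systematically extending each partial ordering one stage at a time and counting, there are 2 complete orderings.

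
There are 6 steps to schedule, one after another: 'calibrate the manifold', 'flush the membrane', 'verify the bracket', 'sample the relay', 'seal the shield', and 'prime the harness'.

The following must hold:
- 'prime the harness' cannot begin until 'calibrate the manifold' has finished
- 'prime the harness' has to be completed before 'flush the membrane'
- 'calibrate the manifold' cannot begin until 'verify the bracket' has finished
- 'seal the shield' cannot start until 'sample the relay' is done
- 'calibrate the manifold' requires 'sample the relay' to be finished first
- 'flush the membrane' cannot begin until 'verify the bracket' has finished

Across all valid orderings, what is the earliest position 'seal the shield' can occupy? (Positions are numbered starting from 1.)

The only step forced before 'seal the shield' (directly or transitively) is 'sample the relay'.
With 1 mandatory predecessor, the earliest 'seal the shield' can sit is position 1+1 = 2, and placing just that one first achieves it.

2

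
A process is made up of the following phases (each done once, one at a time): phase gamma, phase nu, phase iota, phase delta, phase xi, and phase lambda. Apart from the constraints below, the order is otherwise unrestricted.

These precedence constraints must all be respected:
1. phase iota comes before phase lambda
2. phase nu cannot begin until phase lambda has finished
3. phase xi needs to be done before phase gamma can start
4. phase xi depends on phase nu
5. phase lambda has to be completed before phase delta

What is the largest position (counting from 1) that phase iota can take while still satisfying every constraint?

1

Every phase that must follow phase iota has to come after it. Tracing all chains starting from phase iota, those phases are: phase gamma, phase nu, phase delta, phase xi, phase lambda — 5 in total.
With 5 mandatory successors out of 6 phases total, the latest slot for phase iota is 6−5 = 1, and it's reachable by doing all non-successors before phase iota.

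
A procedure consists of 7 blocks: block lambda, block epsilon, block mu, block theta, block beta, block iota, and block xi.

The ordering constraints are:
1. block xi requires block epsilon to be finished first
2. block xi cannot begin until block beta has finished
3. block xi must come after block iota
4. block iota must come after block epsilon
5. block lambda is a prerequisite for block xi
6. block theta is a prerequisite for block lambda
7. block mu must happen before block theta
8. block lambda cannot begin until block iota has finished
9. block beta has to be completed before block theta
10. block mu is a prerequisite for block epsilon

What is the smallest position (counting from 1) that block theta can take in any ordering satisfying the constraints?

Every block that must precede block theta has to come before it. Tracing all chains that end at block theta, those blocks are: block mu, block beta — 2 in total.
So at minimum 2 blocks come before block theta, putting block theta no earlier than position 3. That position is achievable by scheduling exactly those predecessors first.

3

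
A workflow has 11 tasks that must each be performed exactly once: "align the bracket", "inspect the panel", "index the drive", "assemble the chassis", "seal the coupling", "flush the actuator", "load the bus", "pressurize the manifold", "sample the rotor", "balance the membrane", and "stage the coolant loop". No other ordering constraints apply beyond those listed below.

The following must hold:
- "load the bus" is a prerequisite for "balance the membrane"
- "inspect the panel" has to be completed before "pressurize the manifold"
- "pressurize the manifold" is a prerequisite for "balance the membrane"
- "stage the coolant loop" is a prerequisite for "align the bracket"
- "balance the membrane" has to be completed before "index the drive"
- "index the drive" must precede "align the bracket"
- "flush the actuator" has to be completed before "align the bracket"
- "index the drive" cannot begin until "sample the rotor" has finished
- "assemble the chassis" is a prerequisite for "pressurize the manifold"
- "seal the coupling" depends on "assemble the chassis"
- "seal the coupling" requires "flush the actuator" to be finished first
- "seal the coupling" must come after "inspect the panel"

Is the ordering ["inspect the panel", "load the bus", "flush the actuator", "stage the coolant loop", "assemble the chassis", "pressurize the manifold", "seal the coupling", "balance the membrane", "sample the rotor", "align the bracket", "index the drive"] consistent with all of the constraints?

No

In the proposed order, "align the bracket" appears before "index the drive".
But one of the constraints requires "index the drive" before "align the bracket", so this ordering violates it.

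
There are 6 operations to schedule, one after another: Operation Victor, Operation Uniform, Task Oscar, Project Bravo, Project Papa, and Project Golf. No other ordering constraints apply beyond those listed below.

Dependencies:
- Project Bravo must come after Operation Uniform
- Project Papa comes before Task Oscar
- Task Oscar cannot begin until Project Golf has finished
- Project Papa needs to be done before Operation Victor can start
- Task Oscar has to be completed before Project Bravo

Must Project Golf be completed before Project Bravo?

There is a constraint chain Project Golf → Task Oscar → Project Bravo.
That forces Project Golf before Project Bravo in every valid schedule.

Yes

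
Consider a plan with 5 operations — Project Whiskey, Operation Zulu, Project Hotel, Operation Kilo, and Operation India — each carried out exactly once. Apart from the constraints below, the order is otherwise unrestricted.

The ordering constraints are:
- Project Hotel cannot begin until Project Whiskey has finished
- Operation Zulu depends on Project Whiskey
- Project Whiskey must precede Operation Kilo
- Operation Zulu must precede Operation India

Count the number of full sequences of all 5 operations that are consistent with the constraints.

12

Only Project Whiskey has no prerequisites, so it must go first.
Systematically extending each partial ordering one operation at a time and counting, there are 12 complete orderings.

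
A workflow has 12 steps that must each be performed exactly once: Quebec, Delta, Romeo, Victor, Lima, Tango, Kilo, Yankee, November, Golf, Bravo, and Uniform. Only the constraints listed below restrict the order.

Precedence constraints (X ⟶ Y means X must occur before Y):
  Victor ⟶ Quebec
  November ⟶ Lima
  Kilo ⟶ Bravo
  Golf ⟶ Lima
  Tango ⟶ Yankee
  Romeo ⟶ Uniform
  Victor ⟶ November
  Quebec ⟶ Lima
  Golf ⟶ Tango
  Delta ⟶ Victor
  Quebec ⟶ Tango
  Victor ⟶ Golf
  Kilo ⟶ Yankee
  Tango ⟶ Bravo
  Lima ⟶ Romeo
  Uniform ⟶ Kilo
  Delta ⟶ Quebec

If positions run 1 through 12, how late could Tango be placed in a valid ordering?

The steps that are forced after Tango, directly or by a chain of constraints, are Yankee, Bravo. That's 2 steps.
So at least 2 steps follow Tango, putting Tango no later than position 10. That position is achievable by scheduling everything else first.

10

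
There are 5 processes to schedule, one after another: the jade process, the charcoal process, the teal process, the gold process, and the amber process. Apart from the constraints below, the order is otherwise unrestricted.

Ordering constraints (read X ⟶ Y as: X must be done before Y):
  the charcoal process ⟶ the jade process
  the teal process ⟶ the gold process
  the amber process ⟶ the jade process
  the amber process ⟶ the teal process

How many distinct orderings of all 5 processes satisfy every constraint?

9

2 processes have no prerequisites (the charcoal process, the amber process), so any of them could come first.
Systematically extending each partial ordering one process at a time and counting, there are 9 complete orderings.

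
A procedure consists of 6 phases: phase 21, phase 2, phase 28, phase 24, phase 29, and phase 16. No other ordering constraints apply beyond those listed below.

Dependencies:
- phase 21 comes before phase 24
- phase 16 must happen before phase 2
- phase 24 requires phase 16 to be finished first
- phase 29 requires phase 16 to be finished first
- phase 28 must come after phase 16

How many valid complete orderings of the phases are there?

2 phases have no prerequisites (phase 21, phase 16), so any of them could come first.
Enumerating by repeatedly choosing an available phase (one whose prerequisites are all placed) gives 84 distinct complete orderings.

84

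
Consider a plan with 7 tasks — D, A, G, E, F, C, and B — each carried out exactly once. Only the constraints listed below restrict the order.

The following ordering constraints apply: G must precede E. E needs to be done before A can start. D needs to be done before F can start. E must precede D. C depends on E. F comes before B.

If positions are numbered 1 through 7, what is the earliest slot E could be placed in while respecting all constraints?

2

The only task forced before E (directly or transitively) is G.
So at minimum 1 task comes before E, putting E no earlier than position 2. That position is achievable by scheduling exactly that predecessor first.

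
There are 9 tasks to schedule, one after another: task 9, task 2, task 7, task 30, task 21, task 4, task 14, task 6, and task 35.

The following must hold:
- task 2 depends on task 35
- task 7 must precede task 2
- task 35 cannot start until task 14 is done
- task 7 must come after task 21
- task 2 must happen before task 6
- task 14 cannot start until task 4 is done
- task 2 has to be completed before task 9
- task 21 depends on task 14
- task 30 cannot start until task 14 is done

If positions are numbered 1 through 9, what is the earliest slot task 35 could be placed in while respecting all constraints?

Every task that must precede task 35 has to come before it. Tracing all chains that end at task 35, those tasks are: task 4, task 14 — 2 in total.
So at minimum 2 tasks come before task 35, putting task 35 no earlier than position 3. That position is achievable by scheduling exactly those predecessors first.

3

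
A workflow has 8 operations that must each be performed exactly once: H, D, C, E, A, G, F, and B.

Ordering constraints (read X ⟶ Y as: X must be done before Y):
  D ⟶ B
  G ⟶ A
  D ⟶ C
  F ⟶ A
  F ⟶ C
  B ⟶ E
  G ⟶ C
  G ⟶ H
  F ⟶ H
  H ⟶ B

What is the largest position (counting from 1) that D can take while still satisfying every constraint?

5

The operations that are forced after D, directly or by a chain of constraints, are C, E, B. That's 3 operations.
So at least 3 operations follow D, putting D no later than position 5. That position is achievable by scheduling everything else first.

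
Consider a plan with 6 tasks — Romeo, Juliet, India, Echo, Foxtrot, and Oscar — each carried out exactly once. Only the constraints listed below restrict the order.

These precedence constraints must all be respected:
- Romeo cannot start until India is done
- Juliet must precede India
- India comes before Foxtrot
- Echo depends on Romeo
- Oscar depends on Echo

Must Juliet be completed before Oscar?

Yes

Chaining the stated constraints: Juliet → India → Romeo → Echo → Oscar.
That forces Juliet before Oscar in every valid schedule.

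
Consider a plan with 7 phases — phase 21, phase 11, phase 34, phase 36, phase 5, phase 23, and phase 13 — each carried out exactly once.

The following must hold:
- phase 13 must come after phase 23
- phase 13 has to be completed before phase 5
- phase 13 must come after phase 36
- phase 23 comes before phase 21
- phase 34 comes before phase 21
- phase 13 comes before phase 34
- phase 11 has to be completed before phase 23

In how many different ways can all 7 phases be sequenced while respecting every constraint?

9

The phases with no prerequisites are phase 11, phase 36; any of them can be placed first.
Enumerating by repeatedly choosing an available phase (one whose prerequisites are all placed) gives 9 distinct complete orderings.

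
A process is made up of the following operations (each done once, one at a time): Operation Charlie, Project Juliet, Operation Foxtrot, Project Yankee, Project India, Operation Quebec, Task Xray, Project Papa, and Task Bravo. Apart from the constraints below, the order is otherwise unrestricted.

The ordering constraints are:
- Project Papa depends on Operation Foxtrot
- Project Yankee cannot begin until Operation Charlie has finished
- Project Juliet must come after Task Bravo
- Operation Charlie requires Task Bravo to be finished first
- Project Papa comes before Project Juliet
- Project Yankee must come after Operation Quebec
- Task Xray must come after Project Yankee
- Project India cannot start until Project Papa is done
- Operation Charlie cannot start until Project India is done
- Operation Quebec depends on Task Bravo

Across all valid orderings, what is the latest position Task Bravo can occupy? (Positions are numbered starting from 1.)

4

The operations that are forced after Task Bravo, directly or by a chain of constraints, are Operation Charlie, Project Juliet, Project Yankee, Operation Quebec, Task Xray. That's 5 operations.
With 5 mandatory successors out of 9 operations total, the latest slot for Task Bravo is 9−5 = 4, and it's reachable by doing all non-successors before Task Bravo.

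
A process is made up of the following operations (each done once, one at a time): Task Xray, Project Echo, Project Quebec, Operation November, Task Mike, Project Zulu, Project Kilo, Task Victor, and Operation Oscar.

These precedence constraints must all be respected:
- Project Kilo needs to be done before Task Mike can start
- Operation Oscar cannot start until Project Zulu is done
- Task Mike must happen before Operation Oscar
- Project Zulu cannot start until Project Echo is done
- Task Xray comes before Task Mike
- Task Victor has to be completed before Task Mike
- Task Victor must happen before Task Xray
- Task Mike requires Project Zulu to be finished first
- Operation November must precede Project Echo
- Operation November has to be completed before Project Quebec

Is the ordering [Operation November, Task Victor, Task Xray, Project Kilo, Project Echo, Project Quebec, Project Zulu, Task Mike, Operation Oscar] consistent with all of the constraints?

Yes

Checking each listed constraint against this order: for instance, Task Victor is in position 2 and Task Mike in position 8, so that constraint holds — and the remaining constraints check out the same way.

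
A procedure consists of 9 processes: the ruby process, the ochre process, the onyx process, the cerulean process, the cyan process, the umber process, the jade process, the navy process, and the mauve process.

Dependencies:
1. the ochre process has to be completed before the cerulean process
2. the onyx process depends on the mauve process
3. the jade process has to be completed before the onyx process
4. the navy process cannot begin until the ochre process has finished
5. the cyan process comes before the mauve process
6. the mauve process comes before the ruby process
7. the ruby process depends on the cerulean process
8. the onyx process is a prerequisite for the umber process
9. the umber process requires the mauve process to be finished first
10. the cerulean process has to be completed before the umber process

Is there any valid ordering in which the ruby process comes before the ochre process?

Following the ochre process → the cerulean process → the ruby process, the ochre process must precede the ruby process in every valid ordering.
Hence the ruby process can never be scheduled before the ochre process.

No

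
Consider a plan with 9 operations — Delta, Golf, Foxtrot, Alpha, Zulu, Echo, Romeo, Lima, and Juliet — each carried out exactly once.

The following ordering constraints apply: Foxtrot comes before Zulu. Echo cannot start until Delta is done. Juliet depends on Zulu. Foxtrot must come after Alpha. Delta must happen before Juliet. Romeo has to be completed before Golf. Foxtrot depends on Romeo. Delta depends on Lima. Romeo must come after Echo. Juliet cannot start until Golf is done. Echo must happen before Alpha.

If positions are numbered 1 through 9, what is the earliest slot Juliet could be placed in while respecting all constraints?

9

Working backwards through the constraints from Juliet, its full set of required predecessors is Delta, Golf, Foxtrot, Alpha, Zulu, Echo, Romeo, Lima — 8 of them.
With 8 mandatory predecessors, the earliest Juliet can sit is position 8+1 = 9, and placing just those 8 first achieves it.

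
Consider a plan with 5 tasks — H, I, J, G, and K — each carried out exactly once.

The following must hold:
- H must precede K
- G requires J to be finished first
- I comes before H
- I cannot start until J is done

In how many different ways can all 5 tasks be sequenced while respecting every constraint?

Only J has no prerequisites, so it must go first.
Enumerating by repeatedly choosing an available task (one whose prerequisites are all placed) gives 4 distinct complete orderings.

4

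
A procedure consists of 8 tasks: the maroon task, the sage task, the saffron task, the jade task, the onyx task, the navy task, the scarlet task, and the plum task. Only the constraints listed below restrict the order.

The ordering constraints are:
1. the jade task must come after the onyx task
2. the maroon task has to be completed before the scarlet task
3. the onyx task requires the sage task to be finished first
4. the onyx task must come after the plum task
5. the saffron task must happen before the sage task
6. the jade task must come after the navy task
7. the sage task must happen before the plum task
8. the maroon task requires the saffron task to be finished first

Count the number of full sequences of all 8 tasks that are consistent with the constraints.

99

The tasks with no prerequisites are the saffron task, the navy task; any of them can be placed first.
Counting all ways to extend the partial order to a total order gives 99.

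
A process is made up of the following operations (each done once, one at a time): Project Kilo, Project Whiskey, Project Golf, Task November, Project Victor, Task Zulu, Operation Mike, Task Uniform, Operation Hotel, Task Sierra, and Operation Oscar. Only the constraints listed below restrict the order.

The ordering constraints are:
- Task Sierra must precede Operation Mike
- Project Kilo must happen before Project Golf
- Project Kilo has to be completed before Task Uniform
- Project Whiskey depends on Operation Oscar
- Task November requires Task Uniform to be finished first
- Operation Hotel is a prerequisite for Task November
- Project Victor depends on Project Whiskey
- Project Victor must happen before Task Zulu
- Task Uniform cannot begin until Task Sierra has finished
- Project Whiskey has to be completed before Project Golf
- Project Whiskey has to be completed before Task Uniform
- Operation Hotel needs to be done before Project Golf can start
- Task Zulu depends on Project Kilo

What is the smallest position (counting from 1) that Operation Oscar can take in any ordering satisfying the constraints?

1

Operation Oscar has no prerequisites at all, so it can go in position 1.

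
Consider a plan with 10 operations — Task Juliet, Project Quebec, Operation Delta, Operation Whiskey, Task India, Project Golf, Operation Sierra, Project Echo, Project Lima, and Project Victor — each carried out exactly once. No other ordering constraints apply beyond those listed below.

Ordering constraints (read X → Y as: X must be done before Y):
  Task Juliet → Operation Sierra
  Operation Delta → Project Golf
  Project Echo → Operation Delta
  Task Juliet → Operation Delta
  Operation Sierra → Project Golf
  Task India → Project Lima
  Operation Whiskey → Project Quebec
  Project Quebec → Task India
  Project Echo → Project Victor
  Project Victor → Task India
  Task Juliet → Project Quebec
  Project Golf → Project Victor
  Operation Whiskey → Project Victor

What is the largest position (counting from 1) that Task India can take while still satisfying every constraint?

The only operation forced after Task India (directly or by a chain) is Project Lima.
With 1 mandatory successor out of 10 operations total, the latest slot for Task India is 10−1 = 9, and it's reachable by doing all non-successors before Task India.

9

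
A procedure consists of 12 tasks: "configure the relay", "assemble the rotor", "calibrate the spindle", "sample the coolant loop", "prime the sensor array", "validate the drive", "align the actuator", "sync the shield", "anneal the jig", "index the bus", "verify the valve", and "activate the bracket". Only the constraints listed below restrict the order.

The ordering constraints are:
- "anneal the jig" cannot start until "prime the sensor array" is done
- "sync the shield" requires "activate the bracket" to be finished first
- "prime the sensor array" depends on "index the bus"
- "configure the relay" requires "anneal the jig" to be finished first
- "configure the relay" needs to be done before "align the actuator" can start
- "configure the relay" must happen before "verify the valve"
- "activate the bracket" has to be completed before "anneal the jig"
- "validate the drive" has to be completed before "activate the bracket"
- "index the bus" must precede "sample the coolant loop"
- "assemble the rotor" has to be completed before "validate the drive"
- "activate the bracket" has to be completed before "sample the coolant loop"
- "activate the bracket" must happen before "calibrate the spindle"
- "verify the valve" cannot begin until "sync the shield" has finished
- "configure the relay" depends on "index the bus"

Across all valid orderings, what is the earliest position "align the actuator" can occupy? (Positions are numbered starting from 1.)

Every task that must precede "align the actuator" has to come before it. Tracing all chains that end at "align the actuator", those tasks are: "configure the relay", "assemble the rotor", "prime the sensor array", "validate the drive", "anneal the jig", "index the bus", "activate the bracket" — 7 in total.
So at minimum 7 tasks come before "align the actuator", putting "align the actuator" no earlier than position 8. That position is achievable by scheduling exactly those predecessors first.

8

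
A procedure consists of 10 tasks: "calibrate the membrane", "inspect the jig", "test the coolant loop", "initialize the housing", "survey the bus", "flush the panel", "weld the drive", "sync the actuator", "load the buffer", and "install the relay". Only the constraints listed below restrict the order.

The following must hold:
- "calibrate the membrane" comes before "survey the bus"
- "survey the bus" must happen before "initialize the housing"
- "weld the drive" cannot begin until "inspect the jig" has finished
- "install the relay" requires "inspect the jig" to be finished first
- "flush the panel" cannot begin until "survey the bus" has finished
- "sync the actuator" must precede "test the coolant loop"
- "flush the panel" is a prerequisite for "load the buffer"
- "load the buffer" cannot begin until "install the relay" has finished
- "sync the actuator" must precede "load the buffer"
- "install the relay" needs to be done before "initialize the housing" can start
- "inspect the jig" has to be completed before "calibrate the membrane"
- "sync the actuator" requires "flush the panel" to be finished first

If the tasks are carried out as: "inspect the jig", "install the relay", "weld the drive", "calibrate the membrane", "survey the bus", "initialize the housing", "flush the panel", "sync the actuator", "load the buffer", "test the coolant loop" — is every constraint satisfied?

Yes

Checking each listed constraint against this order: for instance, "install the relay" is in position 2 and "load the buffer" in position 9, so that constraint holds — and the remaining constraints check out the same way.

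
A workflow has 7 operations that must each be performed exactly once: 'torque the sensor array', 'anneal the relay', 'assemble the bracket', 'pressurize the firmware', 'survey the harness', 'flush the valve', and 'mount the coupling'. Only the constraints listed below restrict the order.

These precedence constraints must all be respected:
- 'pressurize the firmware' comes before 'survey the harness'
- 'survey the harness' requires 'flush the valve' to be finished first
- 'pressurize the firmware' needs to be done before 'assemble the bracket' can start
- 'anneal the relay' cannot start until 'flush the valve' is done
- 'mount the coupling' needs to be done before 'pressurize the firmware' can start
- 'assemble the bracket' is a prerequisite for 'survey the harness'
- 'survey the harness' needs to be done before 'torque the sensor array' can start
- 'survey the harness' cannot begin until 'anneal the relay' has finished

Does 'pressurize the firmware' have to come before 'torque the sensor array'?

Yes

Chaining the stated constraints: 'pressurize the firmware' → 'survey the harness' → 'torque the sensor array'.
So 'pressurize the firmware' must precede 'torque the sensor array' in any valid ordering.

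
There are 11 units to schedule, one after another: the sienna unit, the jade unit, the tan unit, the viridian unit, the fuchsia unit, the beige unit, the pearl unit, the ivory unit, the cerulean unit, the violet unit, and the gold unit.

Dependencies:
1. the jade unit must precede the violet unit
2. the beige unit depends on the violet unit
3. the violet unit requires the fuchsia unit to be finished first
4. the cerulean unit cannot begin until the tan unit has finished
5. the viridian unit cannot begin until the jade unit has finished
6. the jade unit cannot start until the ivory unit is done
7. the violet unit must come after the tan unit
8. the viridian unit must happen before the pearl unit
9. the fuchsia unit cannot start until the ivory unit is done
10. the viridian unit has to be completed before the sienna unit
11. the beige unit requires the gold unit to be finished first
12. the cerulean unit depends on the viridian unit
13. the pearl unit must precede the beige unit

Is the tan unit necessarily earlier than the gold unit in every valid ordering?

No

Nothing in the constraints links the tan unit and the gold unit; they are unordered relative to each other.
A valid ordering placing the gold unit before the tan unit exists, so the answer is no.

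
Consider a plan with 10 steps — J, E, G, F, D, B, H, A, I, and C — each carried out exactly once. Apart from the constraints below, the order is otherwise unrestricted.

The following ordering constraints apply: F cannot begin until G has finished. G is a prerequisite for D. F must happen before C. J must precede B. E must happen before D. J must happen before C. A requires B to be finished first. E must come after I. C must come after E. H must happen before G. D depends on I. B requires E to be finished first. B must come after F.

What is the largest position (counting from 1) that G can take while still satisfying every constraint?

The steps that are forced after G, directly or by a chain of constraints, are F, D, B, A, C. That's 5 steps.
With 5 mandatory successors out of 10 steps total, the latest slot for G is 10−5 = 5, and it's reachable by doing all non-successors before G.

5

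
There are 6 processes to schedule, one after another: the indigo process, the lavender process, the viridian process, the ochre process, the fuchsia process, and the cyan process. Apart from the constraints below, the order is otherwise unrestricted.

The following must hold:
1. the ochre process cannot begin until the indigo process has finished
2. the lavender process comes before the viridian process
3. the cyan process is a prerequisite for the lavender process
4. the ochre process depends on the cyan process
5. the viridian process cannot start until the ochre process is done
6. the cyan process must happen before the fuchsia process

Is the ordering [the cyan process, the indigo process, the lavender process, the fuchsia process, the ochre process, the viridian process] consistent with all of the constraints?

Yes

Every stated constraint is respected: the cyan process sits at position 1, ahead of the ochre process at position 5, and each of the other listed pairs likewise has the predecessor earlier in the sequence.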